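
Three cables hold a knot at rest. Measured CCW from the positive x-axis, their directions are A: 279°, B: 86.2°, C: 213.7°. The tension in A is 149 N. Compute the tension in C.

Resolve: ΣF_x = 149 cos 279° + T_B cos 86.2° + T_C cos 213.7° = 0.
        ΣF_y = 149 sin 279° + T_B sin 86.2° + T_C sin 213.7° = 0.
The known terms sum to (23.31, -147.2) N, so 0.0663 T_B − 0.8320 T_C = -23.31 and 0.9978 T_B − 0.5548 T_C = 147.2.
Solving simultaneously: T_B = 170.6 N, T_C = 41.61 N.

T_C ≈ 41.6 N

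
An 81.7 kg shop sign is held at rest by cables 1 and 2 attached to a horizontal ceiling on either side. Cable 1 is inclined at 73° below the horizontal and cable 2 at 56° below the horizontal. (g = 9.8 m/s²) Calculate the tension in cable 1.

Weight W = 81.7 × 9.8 = 800.7 N acts straight down.
Horizontal: T_1 cos 73° = T_2 cos 56°  →  T_2 = 0.5228 T_1.
Vertical: T_1 sin 73° + T_2 sin 56° = 800.7.
Substituting the horizontal relation into the vertical equation gives 1.39 T_1 = 800.7, so T_1 = 576.1 N.

T_1 ≈ 576 N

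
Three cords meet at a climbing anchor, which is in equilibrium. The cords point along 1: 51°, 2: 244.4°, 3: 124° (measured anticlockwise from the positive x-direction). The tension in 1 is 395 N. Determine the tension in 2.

T_2 ≈ 438 N

Resolve: ΣF_x = 395 cos 51° + T_2 cos 244.4° + T_3 cos 124° = 0.
        ΣF_y = 395 sin 51° + T_2 sin 244.4° + T_3 sin 124° = 0.
The known terms sum to (248.6, 307) N, so -0.4321 T_2 − 0.5592 T_3 = -248.6 and -0.9018 T_2 + 0.8290 T_3 = -307.
Solving simultaneously: T_2 = 438 N, T_3 = 106.1 N.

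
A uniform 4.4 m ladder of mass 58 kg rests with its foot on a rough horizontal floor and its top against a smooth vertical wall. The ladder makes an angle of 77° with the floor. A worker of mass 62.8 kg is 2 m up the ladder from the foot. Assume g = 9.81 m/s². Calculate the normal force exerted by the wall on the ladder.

N_wall ≈ 130 N

Torques about the foot: N_wall · 4.4 sin 77° = 58×9.81×2.2 cos 77° + 62.8×9.81×2 cos 77° → N_wall = 130.33 N.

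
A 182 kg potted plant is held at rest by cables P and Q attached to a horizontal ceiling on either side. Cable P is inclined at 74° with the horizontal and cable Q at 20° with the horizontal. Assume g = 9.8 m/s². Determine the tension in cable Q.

Weight W = 182 × 9.8 = 1784 N acts straight down.
Horizontal: T_P cos 74° = T_Q cos 20°  →  T_P = 3.409 T_Q.
Vertical: T_P sin 74° + T_Q sin 20° = 1784.
Substituting the horizontal relation into the vertical equation gives 3.619 T_Q = 1784, so T_Q = 492.8 N.

T_Q ≈ 493 N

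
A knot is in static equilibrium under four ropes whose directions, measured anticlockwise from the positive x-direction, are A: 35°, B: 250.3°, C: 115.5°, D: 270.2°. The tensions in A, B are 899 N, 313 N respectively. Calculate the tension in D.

Resolve: ΣF_x = 899 cos 35° + 313 cos 250.3° + T_C cos 115.5° + T_D cos 270.2° = 0.
        ΣF_y = 899 sin 35° + 313 sin 250.3° + T_C sin 115.5° + T_D sin 270.2° = 0.
The known terms sum to (630.9, 221) N, so -0.4305 T_C + 0.0035 T_D = -630.9 and 0.9026 T_C − 1.0000 T_D = -221.
Solving simultaneously: T_C = 1478 N, T_D = 1555 N.

T_D ≈ 1560 N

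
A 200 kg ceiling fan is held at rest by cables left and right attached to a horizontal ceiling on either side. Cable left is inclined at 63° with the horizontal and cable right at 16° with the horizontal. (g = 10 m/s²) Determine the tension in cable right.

T_right ≈ 925 N

Weight W = 200 × 10 = 2000 N acts straight down.
Horizontal: T_left cos 63° = T_right cos 16°  →  T_left = 2.117 T_right.
Vertical: T_left sin 63° + T_right sin 16° = 2000.
Substituting the horizontal relation into the vertical equation gives 2.162 T_right = 2000, so T_right = 925 N.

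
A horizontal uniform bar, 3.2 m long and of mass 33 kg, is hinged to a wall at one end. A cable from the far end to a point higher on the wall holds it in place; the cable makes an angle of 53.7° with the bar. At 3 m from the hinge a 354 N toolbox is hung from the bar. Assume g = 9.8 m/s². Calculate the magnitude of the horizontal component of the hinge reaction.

Take torques about the hinge: T sin 53.7° · 3.2 = 33×9.8×1.6 + 354×3 = 1579.4 N·m.
So T = 1579.4 / (0.8059 × 3.2) = 612.43 N.
ΣF_x = 0: H_x = T cos 53.7° = 362.57 N.

H_x ≈ 363 N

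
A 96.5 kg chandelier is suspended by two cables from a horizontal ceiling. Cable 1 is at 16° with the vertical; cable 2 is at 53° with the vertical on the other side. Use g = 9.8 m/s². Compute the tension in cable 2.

T_2 ≈ 279 N

Angles from the horizontal: cable 1 is 90° − 16° = 74°, cable 2 is 90° − 53° = 37°.
Weight W = 96.5 × 9.8 = 945.7 N acts straight down.
Horizontal: T_1 cos 74° = T_2 cos 37°  →  T_1 = 2.897 T_2.
Vertical: T_1 sin 74° + T_2 sin 37° = 945.7.
Substituting the horizontal relation into the vertical equation gives 3.387 T_2 = 945.7, so T_2 = 279.2 N.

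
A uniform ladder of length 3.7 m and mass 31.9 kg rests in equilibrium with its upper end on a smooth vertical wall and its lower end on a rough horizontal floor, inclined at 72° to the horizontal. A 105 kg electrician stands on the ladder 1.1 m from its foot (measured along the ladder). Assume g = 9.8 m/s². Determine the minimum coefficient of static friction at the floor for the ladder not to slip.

μ_min ≈ 0.112

ΣF_y = 0: N_floor = 31.9×9.8 + 105×9.8 = 1341.6 N.
Torques about the foot: N_wall · 3.7 sin 72° = 31.9×9.8×1.85 cos 72° + 105×9.8×1.1 cos 72° → N_wall = 150.19 N.
ΣF_x = 0: f_floor = N_wall = 150.19 N.
μ_min = f_floor / N_floor = 150.19 / 1341.6 = 0.1119.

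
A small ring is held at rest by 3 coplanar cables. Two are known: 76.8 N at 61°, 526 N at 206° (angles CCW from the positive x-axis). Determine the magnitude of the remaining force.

F ≈ 465 N

Sum the known components: ΣF_x = -435.5 N, ΣF_y = -163.4 N.
For equilibrium the remaining force must supply (−ΣF_x, −ΣF_y) = (435.5, 163.4) N.
Magnitude = √((435.5)² + (163.4)²) = 465.2 N; direction = atan2(163.4, 435.5) = 20.6°.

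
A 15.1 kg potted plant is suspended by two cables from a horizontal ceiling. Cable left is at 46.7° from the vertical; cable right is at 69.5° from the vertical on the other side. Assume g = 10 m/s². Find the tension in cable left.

Angles from the horizontal: cable left is 90° − 46.7° = 43.3°, cable right is 90° − 69.5° = 20.5°.
Weight W = 15.1 × 10 = 151 N acts straight down.
Horizontal: T_left cos 43.3° = T_right cos 20.5°  →  T_right = 0.777 T_left.
Vertical: T_left sin 43.3° + T_right sin 20.5° = 151.
Substituting the horizontal relation into the vertical equation gives 0.9579 T_left = 151, so T_left = 157.6 N.

T_left ≈ 158 N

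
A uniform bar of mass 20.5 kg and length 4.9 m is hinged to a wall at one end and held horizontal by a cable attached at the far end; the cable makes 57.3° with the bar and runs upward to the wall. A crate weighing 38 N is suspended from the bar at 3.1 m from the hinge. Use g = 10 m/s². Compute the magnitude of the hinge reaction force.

Take torques about the hinge: T sin 57.3° · 4.9 = 20.5×10×2.45 + 38×3.1 = 620.05 N·m.
So T = 620.05 / (0.8415 × 4.9) = 150.37 N.
ΣF_x = 0: H_x = T cos 57.3° = 81.238 N.
ΣF_y = 0: H_y = (20.5×10 + 38) − T sin 57.3° = 243 − 126.54 = 116.46 N.
|H| = √(H_x² + H_y²) = √((81.238)² + (116.46)²) = 141.99 N.

|H| ≈ 142 N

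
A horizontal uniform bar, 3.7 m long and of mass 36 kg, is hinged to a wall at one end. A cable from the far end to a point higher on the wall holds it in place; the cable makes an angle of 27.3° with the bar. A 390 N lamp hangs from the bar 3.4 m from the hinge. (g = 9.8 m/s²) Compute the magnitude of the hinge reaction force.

|H| ≈ 1060 N

Take torques about the hinge: T sin 27.3° · 3.7 = 36×9.8×1.85 + 390×3.4 = 1978.7 N·m.
So T = 1978.7 / (0.4586 × 3.7) = 1166 N.
ΣF_x = 0: H_x = T cos 27.3° = 1036.1 N.
ΣF_y = 0: H_y = (36×9.8 + 390) − T sin 27.3° = 742.8 − 534.78 = 208.02 N.
|H| = √(H_x² + H_y²) = √((1036.1)² + (208.02)²) = 1056.8 N.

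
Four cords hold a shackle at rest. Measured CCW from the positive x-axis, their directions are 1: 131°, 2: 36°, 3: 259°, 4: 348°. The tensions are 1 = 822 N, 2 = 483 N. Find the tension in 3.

Resolve: ΣF_x = 822 cos 131° + 483 cos 36° + T_3 cos 259° + T_4 cos 348° = 0.
        ΣF_y = 822 sin 131° + 483 sin 36° + T_3 sin 259° + T_4 sin 348° = 0.
The known terms sum to (-148.5, 904.3) N, so -0.1908 T_3 + 0.9781 T_4 = 148.5 and -0.9816 T_3 − 0.2079 T_4 = -904.3.
Solving simultaneously: T_3 = 853.8 N, T_4 = 318.4 N.

T_3 ≈ 854 N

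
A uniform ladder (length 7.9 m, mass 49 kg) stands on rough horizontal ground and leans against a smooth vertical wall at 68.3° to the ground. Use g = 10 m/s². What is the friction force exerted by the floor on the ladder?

Torques about the foot: N_wall · 7.9 sin 68.3° = 49×10×3.95 cos 68.3° → N_wall = 97.497 N.
ΣF_x = 0: f_floor = N_wall = 97.497 N.

f ≈ 97.5 N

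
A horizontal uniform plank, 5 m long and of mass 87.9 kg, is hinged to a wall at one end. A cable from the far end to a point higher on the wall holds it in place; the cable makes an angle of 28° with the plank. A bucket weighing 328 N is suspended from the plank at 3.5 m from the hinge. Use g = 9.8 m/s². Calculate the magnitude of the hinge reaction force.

Take torques about the hinge: T sin 28° · 5 = 87.9×9.8×2.5 + 328×3.5 = 3301.6 N·m.
So T = 3301.6 / (0.4695 × 5) = 1406.5 N.
ΣF_x = 0: H_x = T cos 28° = 1241.9 N.
ΣF_y = 0: H_y = (87.9×9.8 + 328) − T sin 28° = 1189.4 − 660.31 = 529.11 N.
|H| = √(H_x² + H_y²) = √((1241.9)² + (529.11)²) = 1349.9 N.

|H| ≈ 1350 N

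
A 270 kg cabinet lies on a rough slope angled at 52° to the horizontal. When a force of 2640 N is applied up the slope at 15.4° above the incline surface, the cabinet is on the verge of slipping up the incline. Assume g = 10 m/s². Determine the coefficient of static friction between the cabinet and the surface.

μ ≈ 0.434

On the verge of sliding up the incline, friction is at its maximum μN and acts down the slope.
Perpendicular to incline: N = W cos 52° − P sin 15.4° = 1662 − 701.1 = 961.2 N.
Along incline: P cos 15.4° − μN = W sin 52° → μ = −(W sin 52° − P cos 15.4°) / N = 0.4344.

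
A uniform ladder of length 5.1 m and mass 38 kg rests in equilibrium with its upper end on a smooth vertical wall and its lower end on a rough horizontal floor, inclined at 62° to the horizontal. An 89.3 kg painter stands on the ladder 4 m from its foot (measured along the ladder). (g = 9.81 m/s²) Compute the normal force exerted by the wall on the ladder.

Torques about the foot: N_wall · 5.1 sin 62° = 38×9.81×2.55 cos 62° + 89.3×9.81×4 cos 62° → N_wall = 464.43 N.

N_wall ≈ 464 N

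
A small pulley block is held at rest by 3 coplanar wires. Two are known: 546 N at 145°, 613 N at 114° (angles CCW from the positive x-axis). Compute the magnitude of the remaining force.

Sum the known components: ΣF_x = -696.6 N, ΣF_y = 873.2 N.
For equilibrium the remaining force must supply (−ΣF_x, −ΣF_y) = (696.6, -873.2) N.
Magnitude = √((696.6)² + (-873.2)²) = 1117 N; direction = atan2(-873.2, 696.6) = 308.6°.

F ≈ 1120 N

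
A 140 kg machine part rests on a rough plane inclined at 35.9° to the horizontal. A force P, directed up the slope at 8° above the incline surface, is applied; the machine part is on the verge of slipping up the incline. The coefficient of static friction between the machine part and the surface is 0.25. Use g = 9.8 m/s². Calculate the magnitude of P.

On the verge of sliding up the incline, friction equals μN and acts down the slope.
Perpendicular: N + P sin 8° = W cos 35.9° = 1111 N.
Along incline: P cos 8° = W sin 35.9° + μN  with W sin 35.9° = 804.5 N.
Solving the pair for P and N: P = 1056 N, N = 964.4 N (and f = μN = 241.1 N).

P ≈ 1060 N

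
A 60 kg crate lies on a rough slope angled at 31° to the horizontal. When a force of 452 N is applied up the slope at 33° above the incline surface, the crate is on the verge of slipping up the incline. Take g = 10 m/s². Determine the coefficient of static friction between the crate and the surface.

μ ≈ 0.261

On the verge of sliding up the incline, friction is at its maximum μN and acts down the slope.
Perpendicular to incline: N = W cos 31° − P sin 33° = 514.3 − 246.2 = 268.1 N.
Along incline: P cos 33° − μN = W sin 31° → μ = −(W sin 31° − P cos 33°) / N = 0.2613.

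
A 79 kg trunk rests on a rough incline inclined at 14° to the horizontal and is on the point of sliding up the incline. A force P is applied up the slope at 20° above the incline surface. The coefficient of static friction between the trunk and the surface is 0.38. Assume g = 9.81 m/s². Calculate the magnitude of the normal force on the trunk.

N ≈ 601 N

On the verge of sliding up the incline, friction equals μN and acts down the slope.
Perpendicular: N + P sin 20° = W cos 14° = 752 N.
Along incline: P cos 20° = W sin 14° + μN  with W sin 14° = 187.5 N.
Solving the pair for P and N: P = 442.4 N, N = 600.7 N (and f = μN = 228.2 N).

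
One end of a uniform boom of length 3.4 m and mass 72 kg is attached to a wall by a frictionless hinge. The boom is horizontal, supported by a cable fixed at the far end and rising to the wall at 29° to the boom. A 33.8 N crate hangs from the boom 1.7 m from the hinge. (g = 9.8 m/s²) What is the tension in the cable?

T ≈ 763 N

Take torques about the hinge: T sin 29° · 3.4 = 72×9.8×1.7 + 33.8×1.7 = 1257 N·m.
So T = 1257 / (0.4848 × 3.4) = 762.57 N.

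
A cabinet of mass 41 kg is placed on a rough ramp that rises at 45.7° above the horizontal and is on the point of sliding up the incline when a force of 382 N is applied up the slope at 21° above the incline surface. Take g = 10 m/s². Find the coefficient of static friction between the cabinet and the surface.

On the verge of sliding up the incline, friction is at its maximum μN and acts down the slope.
Perpendicular to incline: N = W cos 45.7° − P sin 21° = 286.4 − 136.9 = 149.5 N.
Along incline: P cos 21° − μN = W sin 45.7° → μ = −(W sin 45.7° − P cos 21°) / N = 0.4228.

μ ≈ 0.423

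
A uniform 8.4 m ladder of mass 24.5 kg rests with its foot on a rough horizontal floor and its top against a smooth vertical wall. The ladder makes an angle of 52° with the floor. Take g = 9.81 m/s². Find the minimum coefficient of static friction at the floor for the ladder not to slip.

ΣF_y = 0: N_floor = 24.5×9.81 = 240.34 N.
Torques about the foot: N_wall · 8.4 sin 52° = 24.5×9.81×4.2 cos 52° → N_wall = 93.889 N.
ΣF_x = 0: f_floor = N_wall = 93.889 N.
μ_min = f_floor / N_floor = 93.889 / 240.34 = 0.3906.

μ_min ≈ 0.391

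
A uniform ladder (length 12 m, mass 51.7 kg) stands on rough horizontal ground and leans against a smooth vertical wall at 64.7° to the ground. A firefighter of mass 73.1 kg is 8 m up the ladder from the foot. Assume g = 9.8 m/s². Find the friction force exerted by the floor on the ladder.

f ≈ 346 N

Torques about the foot: N_wall · 12 sin 64.7° = 51.7×9.8×6 cos 64.7° + 73.1×9.8×8 cos 64.7° → N_wall = 345.5 N.
ΣF_x = 0: f_floor = N_wall = 345.5 N.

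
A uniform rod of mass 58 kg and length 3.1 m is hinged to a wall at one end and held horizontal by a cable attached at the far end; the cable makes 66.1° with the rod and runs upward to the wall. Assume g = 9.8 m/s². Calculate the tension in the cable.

Take torques about the hinge: T sin 66.1° · 3.1 = 58×9.8×1.55 = 881.02 N·m.
So T = 881.02 / (0.9143 × 3.1) = 310.85 N.

T ≈ 311 N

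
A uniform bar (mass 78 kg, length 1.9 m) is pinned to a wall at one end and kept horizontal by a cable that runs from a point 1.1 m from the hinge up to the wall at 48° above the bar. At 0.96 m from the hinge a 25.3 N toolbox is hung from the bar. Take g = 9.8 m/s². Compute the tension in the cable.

Take torques about the hinge: T sin 48° · 1.1 = 78×9.8×0.95 + 25.3×0.96 = 750.47 N·m.
So T = 750.47 / (0.7431 × 1.1) = 918.05 N.

T ≈ 918 N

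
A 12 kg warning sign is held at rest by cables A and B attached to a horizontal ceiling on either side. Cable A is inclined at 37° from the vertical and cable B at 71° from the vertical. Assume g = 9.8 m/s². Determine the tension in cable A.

T_A ≈ 117 N

Angles from the horizontal: cable A is 90° − 37° = 53°, cable B is 90° − 71° = 19°.
Weight W = 12 × 9.8 = 117.6 N acts straight down.
Horizontal: T_A cos 53° = T_B cos 19°  →  T_B = 0.6365 T_A.
Vertical: T_A sin 53° + T_B sin 19° = 117.6.
Substituting the horizontal relation into the vertical equation gives 1.006 T_A = 117.6, so T_A = 116.9 N.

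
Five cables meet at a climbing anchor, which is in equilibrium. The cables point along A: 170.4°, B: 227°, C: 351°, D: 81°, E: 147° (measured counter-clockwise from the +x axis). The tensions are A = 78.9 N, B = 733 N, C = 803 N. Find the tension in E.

Resolve: ΣF_x = 78.9 cos 170.4° + 733 cos 227° + 803 cos 351° + T_D cos 81° + T_E cos 147° = 0.
        ΣF_y = 78.9 sin 170.4° + 733 sin 227° + 803 sin 351° + T_D sin 81° + T_E sin 147° = 0.
The known terms sum to (215.4, -648.5) N, so 0.1564 T_D − 0.8387 T_E = -215.4 and 0.9877 T_D + 0.5446 T_E = 648.5.
Solving simultaneously: T_D = 467 N, T_E = 344 N.

T_E ≈ 344 N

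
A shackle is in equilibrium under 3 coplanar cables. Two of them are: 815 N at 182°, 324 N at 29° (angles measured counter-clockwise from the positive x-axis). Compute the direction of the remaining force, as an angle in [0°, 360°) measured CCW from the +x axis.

Sum the known components: ΣF_x = -531.1 N, ΣF_y = 128.6 N.
For equilibrium the remaining force must supply (−ΣF_x, −ΣF_y) = (531.1, -128.6) N.
Magnitude = √((531.1)² + (-128.6)²) = 546.5 N; direction = atan2(-128.6, 531.1) = 346.4°.

θ ≈ 346°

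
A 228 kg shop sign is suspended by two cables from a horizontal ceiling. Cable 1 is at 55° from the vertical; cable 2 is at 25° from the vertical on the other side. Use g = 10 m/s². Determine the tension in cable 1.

Angles from the horizontal: cable 1 is 90° − 55° = 35°, cable 2 is 90° − 25° = 65°.
Weight W = 228 × 10 = 2280 N acts straight down.
Horizontal: T_1 cos 35° = T_2 cos 65°  →  T_2 = 1.938 T_1.
Vertical: T_1 sin 35° + T_2 sin 65° = 2280.
Substituting the horizontal relation into the vertical equation gives 2.33 T_1 = 2280, so T_1 = 978.4 N.

T_1 ≈ 978 N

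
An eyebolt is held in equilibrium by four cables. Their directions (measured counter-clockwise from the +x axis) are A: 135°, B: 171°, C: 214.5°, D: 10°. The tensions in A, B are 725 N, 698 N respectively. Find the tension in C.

T_C ≈ 1980 N

Resolve: ΣF_x = 725 cos 135° + 698 cos 171° + T_C cos 214.5° + T_D cos 10° = 0.
        ΣF_y = 725 sin 135° + 698 sin 171° + T_C sin 214.5° + T_D sin 10° = 0.
The known terms sum to (-1202, 621.8) N, so -0.8241 T_C + 0.9848 T_D = 1202 and -0.5664 T_C + 0.1736 T_D = -621.8.
Solving simultaneously: T_C = 1980 N, T_D = 2878 N.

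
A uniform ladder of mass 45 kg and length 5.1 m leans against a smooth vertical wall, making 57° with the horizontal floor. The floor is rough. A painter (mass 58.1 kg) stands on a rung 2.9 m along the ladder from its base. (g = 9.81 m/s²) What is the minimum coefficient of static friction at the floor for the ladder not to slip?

μ_min ≈ 0.350

ΣF_y = 0: N_floor = 45×9.81 + 58.1×9.81 = 1011.4 N.
Torques about the foot: N_wall · 5.1 sin 57° = 45×9.81×2.55 cos 57° + 58.1×9.81×2.9 cos 57° → N_wall = 353.81 N.
ΣF_x = 0: f_floor = N_wall = 353.81 N.
μ_min = f_floor / N_floor = 353.81 / 1011.4 = 0.3498.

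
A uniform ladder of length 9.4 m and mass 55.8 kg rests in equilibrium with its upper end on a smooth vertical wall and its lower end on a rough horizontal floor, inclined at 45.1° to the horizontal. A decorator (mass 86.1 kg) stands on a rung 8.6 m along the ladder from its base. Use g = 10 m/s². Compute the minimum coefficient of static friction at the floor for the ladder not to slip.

μ_min ≈ 0.749

ΣF_y = 0: N_floor = 55.8×10 + 86.1×10 = 1419 N.
Torques about the foot: N_wall · 9.4 sin 45.1° = 55.8×10×4.7 cos 45.1° + 86.1×10×8.6 cos 45.1° → N_wall = 1063 N.
ΣF_x = 0: f_floor = N_wall = 1063 N.
μ_min = f_floor / N_floor = 1063 / 1419 = 0.7491.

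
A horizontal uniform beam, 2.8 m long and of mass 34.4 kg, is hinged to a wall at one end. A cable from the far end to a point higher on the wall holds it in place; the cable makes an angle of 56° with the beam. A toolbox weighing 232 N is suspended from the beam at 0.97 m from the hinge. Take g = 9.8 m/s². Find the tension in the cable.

T ≈ 300 N

Take torques about the hinge: T sin 56° · 2.8 = 34.4×9.8×1.4 + 232×0.97 = 697.01 N·m.
So T = 697.01 / (0.8290 × 2.8) = 300.27 N.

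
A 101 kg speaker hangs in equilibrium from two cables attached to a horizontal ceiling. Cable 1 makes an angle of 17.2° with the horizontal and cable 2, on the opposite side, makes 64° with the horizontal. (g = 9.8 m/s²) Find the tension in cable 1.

Weight W = 101 × 9.8 = 989.8 N acts straight down.
Horizontal: T_1 cos 17.2° = T_2 cos 64°  →  T_2 = 2.179 T_1.
Vertical: T_1 sin 17.2° + T_2 sin 64° = 989.8.
Substituting the horizontal relation into the vertical equation gives 2.254 T_1 = 989.8, so T_1 = 439.1 N.

T_1 ≈ 439 N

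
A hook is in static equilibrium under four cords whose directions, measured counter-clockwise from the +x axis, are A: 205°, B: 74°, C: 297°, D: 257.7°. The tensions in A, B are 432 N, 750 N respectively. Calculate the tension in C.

T_C ≈ 466 N

Resolve: ΣF_x = 432 cos 205° + 750 cos 74° + T_C cos 297° + T_D cos 257.7° = 0.
        ΣF_y = 432 sin 205° + 750 sin 74° + T_C sin 297° + T_D sin 257.7° = 0.
The known terms sum to (-184.8, 538.4) N, so 0.4540 T_C − 0.2130 T_D = 184.8 and -0.8910 T_C − 0.9770 T_D = -538.4.
Solving simultaneously: T_C = 466.1 N, T_D = 125.9 N.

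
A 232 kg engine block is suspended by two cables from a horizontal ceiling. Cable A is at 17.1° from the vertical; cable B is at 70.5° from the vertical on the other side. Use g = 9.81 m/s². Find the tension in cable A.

T_A ≈ 2150 N

Angles from the horizontal: cable A is 90° − 17.1° = 72.9°, cable B is 90° − 70.5° = 19.5°.
Weight W = 232 × 9.81 = 2276 N acts straight down.
Horizontal: T_A cos 72.9° = T_B cos 19.5°  →  T_B = 0.3119 T_A.
Vertical: T_A sin 72.9° + T_B sin 19.5° = 2276.
Substituting the horizontal relation into the vertical equation gives 1.06 T_A = 2276, so T_A = 2147 N.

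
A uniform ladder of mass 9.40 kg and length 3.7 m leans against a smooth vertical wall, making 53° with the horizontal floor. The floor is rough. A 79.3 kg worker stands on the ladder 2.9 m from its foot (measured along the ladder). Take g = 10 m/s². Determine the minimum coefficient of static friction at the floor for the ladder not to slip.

μ_min ≈ 0.568

ΣF_y = 0: N_floor = 9.40×10 + 79.3×10 = 887 N.
Torques about the foot: N_wall · 3.7 sin 53° = 9.40×10×1.85 cos 53° + 79.3×10×2.9 cos 53° → N_wall = 503.78 N.
ΣF_x = 0: f_floor = N_wall = 503.78 N.
μ_min = f_floor / N_floor = 503.78 / 887 = 0.568.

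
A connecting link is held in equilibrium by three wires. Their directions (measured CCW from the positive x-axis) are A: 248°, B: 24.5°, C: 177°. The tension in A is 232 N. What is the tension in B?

T_B ≈ 475 N

Resolve: ΣF_x = 232 cos 248° + T_B cos 24.5° + T_C cos 177° = 0.
        ΣF_y = 232 sin 248° + T_B sin 24.5° + T_C sin 177° = 0.
The known terms sum to (-86.91, -215.1) N, so 0.9100 T_B − 0.9986 T_C = 86.91 and 0.4147 T_B + 0.0523 T_C = 215.1.
Solving simultaneously: T_B = 475.1 N, T_C = 345.9 N.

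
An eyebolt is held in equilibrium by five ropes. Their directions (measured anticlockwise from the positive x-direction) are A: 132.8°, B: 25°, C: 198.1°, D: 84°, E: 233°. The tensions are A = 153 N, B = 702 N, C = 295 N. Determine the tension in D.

T_D ≈ 19.8 N

Resolve: ΣF_x = 153 cos 132.8° + 702 cos 25° + 295 cos 198.1° + T_D cos 84° + T_E cos 233° = 0.
        ΣF_y = 153 sin 132.8° + 702 sin 25° + 295 sin 198.1° + T_D sin 84° + T_E sin 233° = 0.
The known terms sum to (251.9, 317.3) N, so 0.1045 T_D − 0.6018 T_E = -251.9 and 0.9945 T_D − 0.7986 T_E = -317.3.
Solving simultaneously: T_D = 19.81 N, T_E = 422 N.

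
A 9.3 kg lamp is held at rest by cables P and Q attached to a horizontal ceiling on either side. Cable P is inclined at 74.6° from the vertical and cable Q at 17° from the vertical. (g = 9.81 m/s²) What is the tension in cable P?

Angles from the horizontal: cable P is 90° − 74.6° = 15.4°, cable Q is 90° − 17° = 73°.
Weight W = 9.3 × 9.81 = 91.23 N acts straight down.
Horizontal: T_P cos 15.4° = T_Q cos 73°  →  T_Q = 3.297 T_P.
Vertical: T_P sin 15.4° + T_Q sin 73° = 91.23.
Substituting the horizontal relation into the vertical equation gives 3.419 T_P = 91.23, so T_P = 26.68 N.

T_P ≈ 26.7 N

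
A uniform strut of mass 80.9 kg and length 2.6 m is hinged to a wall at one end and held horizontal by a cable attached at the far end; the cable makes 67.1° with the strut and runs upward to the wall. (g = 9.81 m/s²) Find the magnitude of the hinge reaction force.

Take torques about the hinge: T sin 67.1° · 2.6 = 80.9×9.81×1.3 = 1031.7 N·m.
So T = 1031.7 / (0.9212 × 2.6) = 430.77 N.
ΣF_x = 0: H_x = T cos 67.1° = 167.62 N.
ΣF_y = 0: H_y = (80.9×9.81) − T sin 67.1° = 793.63 − 396.81 = 396.81 N.
|H| = √(H_x² + H_y²) = √((167.62)² + (396.81)²) = 430.77 N.

|H| ≈ 431 N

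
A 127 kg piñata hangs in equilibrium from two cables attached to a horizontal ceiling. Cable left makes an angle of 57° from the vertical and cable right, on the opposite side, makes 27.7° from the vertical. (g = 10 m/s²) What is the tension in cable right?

Angles from the horizontal: cable left is 90° − 57° = 33°, cable right is 90° − 27.7° = 62.3°.
Weight W = 127 × 10 = 1270 N acts straight down.
Horizontal: T_left cos 33° = T_right cos 62.3°  →  T_left = 0.5543 T_right.
Vertical: T_left sin 33° + T_right sin 62.3° = 1270.
Substituting the horizontal relation into the vertical equation gives 1.187 T_right = 1270, so T_right = 1070 N.

T_right ≈ 1070 N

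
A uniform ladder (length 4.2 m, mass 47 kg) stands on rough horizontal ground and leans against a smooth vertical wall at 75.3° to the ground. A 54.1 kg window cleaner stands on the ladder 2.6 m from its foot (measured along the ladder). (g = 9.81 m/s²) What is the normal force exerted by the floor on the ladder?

ΣF_y = 0: N_floor = 47×9.81 + 54.1×9.81 = 991.79 N.

N_floor ≈ 992 N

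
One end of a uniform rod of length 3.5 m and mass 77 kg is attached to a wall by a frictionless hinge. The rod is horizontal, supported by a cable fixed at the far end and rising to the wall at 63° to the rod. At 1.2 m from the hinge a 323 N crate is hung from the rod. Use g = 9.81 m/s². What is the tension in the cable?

Take torques about the hinge: T sin 63° · 3.5 = 77×9.81×1.75 + 323×1.2 = 1709.5 N·m.
So T = 1709.5 / (0.8910 × 3.5) = 548.18 N.

T ≈ 548 N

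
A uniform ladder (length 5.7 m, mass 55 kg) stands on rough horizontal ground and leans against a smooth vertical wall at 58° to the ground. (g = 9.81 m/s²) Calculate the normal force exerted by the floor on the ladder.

N_floor ≈ 540 N

ΣF_y = 0: N_floor = 55×9.81 = 539.55 N.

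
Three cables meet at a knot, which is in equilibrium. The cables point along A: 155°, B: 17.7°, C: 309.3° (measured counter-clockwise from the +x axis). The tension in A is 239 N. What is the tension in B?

Resolve: ΣF_x = 239 cos 155° + T_B cos 17.7° + T_C cos 309.3° = 0.
        ΣF_y = 239 sin 155° + T_B sin 17.7° + T_C sin 309.3° = 0.
The known terms sum to (-216.6, 101) N, so 0.9527 T_B + 0.6334 T_C = 216.6 and 0.3040 T_B − 0.7738 T_C = -101.
Solving simultaneously: T_B = 111.5 N, T_C = 174.3 N.

T_B ≈ 111 N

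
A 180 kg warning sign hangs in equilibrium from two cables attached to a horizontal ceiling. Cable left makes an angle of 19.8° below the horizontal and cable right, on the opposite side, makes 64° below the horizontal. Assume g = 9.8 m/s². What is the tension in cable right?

T_right ≈ 1670 N

Weight W = 180 × 9.8 = 1764 N acts straight down.
Horizontal: T_left cos 19.8° = T_right cos 64°  →  T_left = 0.4659 T_right.
Vertical: T_left sin 19.8° + T_right sin 64° = 1764.
Substituting the horizontal relation into the vertical equation gives 1.057 T_right = 1764, so T_right = 1669 N.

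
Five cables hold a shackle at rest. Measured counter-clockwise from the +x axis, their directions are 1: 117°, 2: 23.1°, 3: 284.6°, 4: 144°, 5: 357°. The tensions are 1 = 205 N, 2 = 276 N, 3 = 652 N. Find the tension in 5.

Resolve: ΣF_x = 205 cos 117° + 276 cos 23.1° + 652 cos 284.6° + T_4 cos 144° + T_5 cos 357° = 0.
        ΣF_y = 205 sin 117° + 276 sin 23.1° + 652 sin 284.6° + T_4 sin 144° + T_5 sin 357° = 0.
The known terms sum to (325.2, -340) N, so -0.8090 T_4 + 0.9986 T_5 = -325.2 and 0.5878 T_4 − 0.0523 T_5 = 340.
Solving simultaneously: T_4 = 592.2 N, T_5 = 154.1 N.

T_5 ≈ 154 N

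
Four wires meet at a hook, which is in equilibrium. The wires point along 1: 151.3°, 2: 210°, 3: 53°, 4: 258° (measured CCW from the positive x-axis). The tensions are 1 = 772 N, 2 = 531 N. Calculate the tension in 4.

Resolve: ΣF_x = 772 cos 151.3° + 531 cos 210° + T_3 cos 53° + T_4 cos 258° = 0.
        ΣF_y = 772 sin 151.3° + 531 sin 210° + T_3 sin 53° + T_4 sin 258° = 0.
The known terms sum to (-1137, 105.2) N, so 0.6018 T_3 − 0.2079 T_4 = 1137 and 0.7986 T_3 − 0.9781 T_4 = -105.2.
Solving simultaneously: T_3 = 2683 N, T_4 = 2299 N.

T_4 ≈ 2300 N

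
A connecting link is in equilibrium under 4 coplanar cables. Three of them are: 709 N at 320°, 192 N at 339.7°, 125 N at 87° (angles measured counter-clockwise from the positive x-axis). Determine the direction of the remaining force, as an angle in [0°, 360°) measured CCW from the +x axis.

θ ≈ 151°

Sum the known components: ΣF_x = 729.7 N, ΣF_y = -397.5 N.
For equilibrium the remaining force must supply (−ΣF_x, −ΣF_y) = (-729.7, 397.5) N.
Magnitude = √((-729.7)² + (397.5)²) = 831 N; direction = atan2(397.5, -729.7) = 151.4°.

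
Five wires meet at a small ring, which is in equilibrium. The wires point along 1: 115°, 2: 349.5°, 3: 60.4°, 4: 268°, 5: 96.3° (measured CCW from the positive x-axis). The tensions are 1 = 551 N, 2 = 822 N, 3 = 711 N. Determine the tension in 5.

T_5 ≈ 6180 N

Resolve: ΣF_x = 551 cos 115° + 822 cos 349.5° + 711 cos 60.4° + T_4 cos 268° + T_5 cos 96.3° = 0.
        ΣF_y = 551 sin 115° + 822 sin 349.5° + 711 sin 60.4° + T_4 sin 268° + T_5 sin 96.3° = 0.
The known terms sum to (926.6, 967.8) N, so -0.0349 T_4 − 0.1097 T_5 = -926.6 and -0.9994 T_4 + 0.9940 T_5 = -967.8.
Solving simultaneously: T_4 = 7116 N, T_5 = 6181 N.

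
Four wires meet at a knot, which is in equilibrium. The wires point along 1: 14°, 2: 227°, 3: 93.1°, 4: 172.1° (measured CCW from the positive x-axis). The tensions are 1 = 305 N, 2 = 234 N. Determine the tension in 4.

T_4 ≈ 133 N

Resolve: ΣF_x = 305 cos 14° + 234 cos 227° + T_3 cos 93.1° + T_4 cos 172.1° = 0.
        ΣF_y = 305 sin 14° + 234 sin 227° + T_3 sin 93.1° + T_4 sin 172.1° = 0.
The known terms sum to (136.4, -97.35) N, so -0.0541 T_3 − 0.9905 T_4 = -136.4 and 0.9985 T_3 + 0.1374 T_4 = 97.35.
Solving simultaneously: T_3 = 79.14 N, T_4 = 133.3 N.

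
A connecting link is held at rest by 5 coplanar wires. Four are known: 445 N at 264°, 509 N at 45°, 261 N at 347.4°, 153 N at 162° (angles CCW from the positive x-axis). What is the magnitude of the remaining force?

F ≈ 433 N

Sum the known components: ΣF_x = 422.6 N, ΣF_y = -92.3 N.
For equilibrium the remaining force must supply (−ΣF_x, −ΣF_y) = (-422.6, 92.3) N.
Magnitude = √((-422.6)² + (92.3)²) = 432.6 N; direction = atan2(92.3, -422.6) = 167.7°.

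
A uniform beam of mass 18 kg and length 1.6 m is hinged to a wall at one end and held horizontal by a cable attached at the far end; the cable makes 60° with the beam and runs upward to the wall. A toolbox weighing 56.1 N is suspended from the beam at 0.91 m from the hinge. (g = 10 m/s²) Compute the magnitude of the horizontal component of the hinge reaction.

H_x ≈ 70.4 N

Take torques about the hinge: T sin 60° · 1.6 = 18×10×0.8 + 56.1×0.91 = 195.05 N·m.
So T = 195.05 / (0.8660 × 1.6) = 140.77 N.
ΣF_x = 0: H_x = T cos 60° = 70.383 N.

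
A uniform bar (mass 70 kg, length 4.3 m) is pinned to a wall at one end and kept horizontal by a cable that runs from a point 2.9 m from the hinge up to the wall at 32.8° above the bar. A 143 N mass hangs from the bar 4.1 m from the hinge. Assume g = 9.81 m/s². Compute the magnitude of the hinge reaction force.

Take torques about the hinge: T sin 32.8° · 2.9 = 70×9.81×2.15 + 143×4.1 = 2062.7 N·m.
So T = 2062.7 / (0.5417 × 2.9) = 1313 N.
ΣF_x = 0: H_x = T cos 32.8° = 1103.7 N.
ΣF_y = 0: H_y = (70×9.81 + 143) − T sin 32.8° = 829.7 − 711.28 = 118.42 N.
|H| = √(H_x² + H_y²) = √((1103.7)² + (118.42)²) = 1110 N.

|H| ≈ 1110 N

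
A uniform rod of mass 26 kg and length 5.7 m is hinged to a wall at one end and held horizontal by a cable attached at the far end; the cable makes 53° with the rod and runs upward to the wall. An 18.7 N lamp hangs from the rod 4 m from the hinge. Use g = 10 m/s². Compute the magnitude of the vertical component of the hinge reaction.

Take torques about the hinge: T sin 53° · 5.7 = 26×10×2.85 + 18.7×4 = 815.8 N·m.
So T = 815.8 / (0.7986 × 5.7) = 179.21 N.
ΣF_y = 0: H_y = (26×10 + 18.7) − T sin 53° = 278.7 − 143.12 = 135.58 N.

|H_y| ≈ 136 N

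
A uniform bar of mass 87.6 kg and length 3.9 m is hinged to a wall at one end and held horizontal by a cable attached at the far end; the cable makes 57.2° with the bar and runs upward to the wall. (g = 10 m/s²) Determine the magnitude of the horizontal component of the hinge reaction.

H_x ≈ 282 N

Take torques about the hinge: T sin 57.2° · 3.9 = 87.6×10×1.95 = 1708.2 N·m.
So T = 1708.2 / (0.8406 × 3.9) = 521.08 N.
ΣF_x = 0: H_x = T cos 57.2° = 282.27 N.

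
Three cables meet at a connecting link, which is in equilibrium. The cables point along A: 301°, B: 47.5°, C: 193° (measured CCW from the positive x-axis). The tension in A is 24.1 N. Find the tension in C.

T_C ≈ 40.8 N

Resolve: ΣF_x = 24.1 cos 301° + T_B cos 47.5° + T_C cos 193° = 0.
        ΣF_y = 24.1 sin 301° + T_B sin 47.5° + T_C sin 193° = 0.
The known terms sum to (12.41, -20.66) N, so 0.6756 T_B − 0.9744 T_C = -12.41 and 0.7373 T_B − 0.2250 T_C = 20.66.
Solving simultaneously: T_B = 40.47 N, T_C = 40.80 N.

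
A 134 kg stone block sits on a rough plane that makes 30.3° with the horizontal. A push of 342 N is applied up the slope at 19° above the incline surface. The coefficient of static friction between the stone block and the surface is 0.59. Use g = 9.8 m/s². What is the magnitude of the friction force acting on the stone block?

f ≈ 339 N

Axes along / perpendicular to the incline. W sin 30.3° = 662.5 N down-slope; W cos 30.3° = 1134 N into the surface.
Perpendicular: N = W cos 30.3° − P sin 19° = 1134 − 111.3 = 1022 N.
Along incline: P cos 19° + f = W sin 30.3° (friction acts up-slope) → f = 662.5 − 323.4 = 339.2 N.
|f| = 339.2 N ≤ μN = 603.3 N, so the stone block is indeed static.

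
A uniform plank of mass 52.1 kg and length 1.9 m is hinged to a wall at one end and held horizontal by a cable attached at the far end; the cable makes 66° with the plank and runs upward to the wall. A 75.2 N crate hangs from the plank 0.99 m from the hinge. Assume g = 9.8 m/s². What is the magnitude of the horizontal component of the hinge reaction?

Take torques about the hinge: T sin 66° · 1.9 = 52.1×9.8×0.95 + 75.2×0.99 = 559.5 N·m.
So T = 559.5 / (0.9135 × 1.9) = 322.34 N.
ΣF_x = 0: H_x = T cos 66° = 131.11 N.

H_x ≈ 131 N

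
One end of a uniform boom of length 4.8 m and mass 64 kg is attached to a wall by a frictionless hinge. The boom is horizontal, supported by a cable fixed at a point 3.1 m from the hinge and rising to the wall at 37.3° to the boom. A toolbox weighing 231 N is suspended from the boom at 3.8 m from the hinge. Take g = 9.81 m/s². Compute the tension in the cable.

Take torques about the hinge: T sin 37.3° · 3.1 = 64×9.81×2.4 + 231×3.8 = 2384.6 N·m.
So T = 2384.6 / (0.6060 × 3.1) = 1269.4 N.

T ≈ 1270 N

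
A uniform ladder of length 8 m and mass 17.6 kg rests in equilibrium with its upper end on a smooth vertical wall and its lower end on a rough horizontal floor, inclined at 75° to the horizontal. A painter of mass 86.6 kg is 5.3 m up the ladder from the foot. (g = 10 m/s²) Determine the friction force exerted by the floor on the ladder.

f ≈ 177 N

Torques about the foot: N_wall · 8 sin 75° = 17.6×10×4 cos 75° + 86.6×10×5.3 cos 75° → N_wall = 177.31 N.
ΣF_x = 0: f_floor = N_wall = 177.31 N.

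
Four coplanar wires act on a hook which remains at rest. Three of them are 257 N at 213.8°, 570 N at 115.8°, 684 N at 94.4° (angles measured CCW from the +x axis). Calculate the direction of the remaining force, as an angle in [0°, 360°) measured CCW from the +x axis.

θ ≈ 296°

Sum the known components: ΣF_x = -514.1 N, ΣF_y = 1052 N.
For equilibrium the remaining force must supply (−ΣF_x, −ΣF_y) = (514.1, -1052) N.
Magnitude = √((514.1)² + (-1052)²) = 1171 N; direction = atan2(-1052, 514.1) = 296.0°.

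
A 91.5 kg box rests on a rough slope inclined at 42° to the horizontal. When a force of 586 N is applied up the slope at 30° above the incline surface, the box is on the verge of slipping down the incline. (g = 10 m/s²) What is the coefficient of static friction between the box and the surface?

μ ≈ 0.271

On the verge of sliding down the incline, friction is at its maximum μN and acts up the slope.
Perpendicular to incline: N = W cos 42° − P sin 30° = 680 − 293 = 387 N.
Along incline: P cos 30° + μN = W sin 42° → μ = (W sin 42° − P cos 30°) / N = 0.2707.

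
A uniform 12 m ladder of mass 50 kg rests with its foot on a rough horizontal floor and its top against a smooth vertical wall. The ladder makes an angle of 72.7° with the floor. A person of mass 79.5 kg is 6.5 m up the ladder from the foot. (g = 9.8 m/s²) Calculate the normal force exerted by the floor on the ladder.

N_floor ≈ 1270 N

ΣF_y = 0: N_floor = 50×9.8 + 79.5×9.8 = 1269.1 N.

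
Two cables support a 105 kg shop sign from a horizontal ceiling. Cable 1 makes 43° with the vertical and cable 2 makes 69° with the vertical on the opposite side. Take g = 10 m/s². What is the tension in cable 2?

T_2 ≈ 772 N

Angles from the horizontal: cable 1 is 90° − 43° = 47°, cable 2 is 90° − 69° = 21°.
Weight W = 105 × 10 = 1050 N acts straight down.
Horizontal: T_1 cos 47° = T_2 cos 21°  →  T_1 = 1.369 T_2.
Vertical: T_1 sin 47° + T_2 sin 21° = 1050.
Substituting the horizontal relation into the vertical equation gives 1.36 T_2 = 1050, so T_2 = 772.3 N.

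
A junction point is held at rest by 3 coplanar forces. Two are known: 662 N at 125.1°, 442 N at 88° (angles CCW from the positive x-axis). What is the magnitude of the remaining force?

F ≈ 1050 N

Sum the known components: ΣF_x = -365.2 N, ΣF_y = 983.3 N.
For equilibrium the remaining force must supply (−ΣF_x, −ΣF_y) = (365.2, -983.3) N.
Magnitude = √((365.2)² + (-983.3)²) = 1049 N; direction = atan2(-983.3, 365.2) = 290.4°.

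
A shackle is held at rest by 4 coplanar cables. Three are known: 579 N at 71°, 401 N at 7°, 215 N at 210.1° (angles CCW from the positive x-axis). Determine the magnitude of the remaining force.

Sum the known components: ΣF_x = 400.5 N, ΣF_y = 488.5 N.
For equilibrium the remaining force must supply (−ΣF_x, −ΣF_y) = (-400.5, -488.5) N.
Magnitude = √((-400.5)² + (-488.5)²) = 631.7 N; direction = atan2(-488.5, -400.5) = 230.7°.

F ≈ 632 N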